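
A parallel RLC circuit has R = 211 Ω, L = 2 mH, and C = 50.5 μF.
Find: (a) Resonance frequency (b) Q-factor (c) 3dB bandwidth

Step 1 — Resonance: ω₀ = 1/√(LC) = 1/√(0.002·5.05e-05) = 3147 rad/s.
Step 2 — f₀ = ω₀/(2π) = 500.8 Hz.
Step 3 — Parallel Q: Q = R/(ω₀L) = 211/(3147·0.002) = 33.53.
Step 4 — Bandwidth: Δω = ω₀/Q = 93.85 rad/s; BW = Δω/(2π) = 14.94 Hz.

(a) f₀ = 500.8 Hz  (b) Q = 33.53  (c) BW = 14.94 Hz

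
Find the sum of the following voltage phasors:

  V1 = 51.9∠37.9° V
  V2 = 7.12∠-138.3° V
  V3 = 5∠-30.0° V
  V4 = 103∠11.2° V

Step 1 — Convert each phasor to rectangular form:
  V1 = 51.9·(cos(37.9°) + j·sin(37.9°)) = 40.95 + j31.88 V
  V2 = 7.12·(cos(-138.3°) + j·sin(-138.3°)) = -5.316 - j4.736 V
  V3 = 5·(cos(-30.0°) + j·sin(-30.0°)) = 4.33 - j2.5 V
  V4 = 103·(cos(11.2°) + j·sin(11.2°)) = 101 + j20.01 V
Step 2 — Sum components: V_total = 141 + j44.65 V.
Step 3 — Convert to polar: |V_total| = 147.9 V, ∠V_total = 17.6°.

V_total = 147.9∠17.6° V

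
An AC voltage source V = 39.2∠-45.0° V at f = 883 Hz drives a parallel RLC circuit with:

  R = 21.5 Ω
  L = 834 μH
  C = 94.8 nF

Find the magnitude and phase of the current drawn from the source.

Step 1 — Angular frequency: ω = 2π·f = 2π·883 = 5548 rad/s.
Step 2 — Component impedances:
  R: Z = R = 21.5 Ω
  L: Z = jωL = j·5548·0.000834 = 0 + j4.627 Ω
  C: Z = 1/(jωC) = -j/(ω·C) = 0 - j1901 Ω
Step 3 — Parallel combination: 1/Z_total = 1/R + 1/L + 1/C; Z_total = 0.9562 + j4.432 Ω = 4.534∠77.8° Ω.
Step 4 — Source phasor: V = 39.2∠-45.0° V = 27.72 - j27.72 V.
Step 5 — Ohm's law: I = V / Z_total = (27.72 - j27.72) / (0.9562 + j4.432) = -4.687 - j7.265 A.
Step 6 — Convert to polar: |I| = 8.646 A, ∠I = -122.8°.

I = 8.646∠-122.8° A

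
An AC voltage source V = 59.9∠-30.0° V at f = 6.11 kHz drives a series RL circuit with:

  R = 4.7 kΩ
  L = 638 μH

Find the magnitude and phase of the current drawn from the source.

Step 1 — Angular frequency: ω = 2π·f = 2π·6110 = 3.839e+04 rad/s.
Step 2 — Component impedances:
  R: Z = R = 4700 Ω
  L: Z = jωL = j·3.839e+04·0.000638 = 0 + j24.49 Ω
Step 3 — Series combination: Z_total = R + L = 4700 + j24.49 Ω = 4700∠0.3° Ω.
Step 4 — Source phasor: V = 59.9∠-30.0° V = 51.87 - j29.95 V.
Step 5 — Ohm's law: I = V / Z_total = (51.87 - j29.95) / (4700 + j24.49) = 0.011 - j0.00643 A.
Step 6 — Convert to polar: |I| = 0.01274 A, ∠I = -30.3°.

I = 0.01274∠-30.3° A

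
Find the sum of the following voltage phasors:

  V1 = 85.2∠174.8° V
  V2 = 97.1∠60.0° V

Step 1 — Convert each phasor to rectangular form:
  V1 = 85.2·(cos(174.8°) + j·sin(174.8°)) = -84.85 + j7.722 V
  V2 = 97.1·(cos(60.0°) + j·sin(60.0°)) = 48.55 + j84.09 V
Step 2 — Sum components: V_total = -36.3 + j91.81 V.
Step 3 — Convert to polar: |V_total| = 98.73 V, ∠V_total = 111.6°.

V_total = 98.73∠111.6° V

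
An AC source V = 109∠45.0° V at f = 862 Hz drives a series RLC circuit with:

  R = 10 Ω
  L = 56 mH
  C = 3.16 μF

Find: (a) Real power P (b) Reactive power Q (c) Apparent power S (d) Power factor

Step 1 — Angular frequency: ω = 2π·f = 2π·862 = 5416 rad/s.
Step 2 — Component impedances:
  R: Z = R = 10 Ω
  L: Z = jωL = j·5416·0.056 = 0 + j303.3 Ω
  C: Z = 1/(jωC) = -j/(ω·C) = 0 - j58.43 Ω
Step 3 — Series combination: Z_total = R + L + C = 10 + j244.9 Ω = 245.1∠87.7° Ω.
Step 4 — Source phasor: V = 109∠45.0° V = 77.07 + j77.07 V.
Step 5 — Current: I = V / Z = 0.3271 - j0.3014 A = 0.4448∠-42.7° A.
Step 6 — Complex power: S = V·I* = 1.978 + j48.44 VA.
Step 7 — Real power: P = Re(S) = 1.978 W.
Step 8 — Reactive power: Q = Im(S) = 48.44 VAR.
Step 9 — Apparent power: |S| = 48.48 VA.
Step 10 — Power factor: PF = P/|S| = 0.0408 (lagging).

(a) P = 1.978 W  (b) Q = 48.44 VAR  (c) S = 48.48 VA  (d) PF = 0.0408 (lagging)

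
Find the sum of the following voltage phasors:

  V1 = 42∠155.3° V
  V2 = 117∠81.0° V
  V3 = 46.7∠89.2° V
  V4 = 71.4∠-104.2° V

Step 1 — Convert each phasor to rectangular form:
  V1 = 42·(cos(155.3°) + j·sin(155.3°)) = -38.16 + j17.55 V
  V2 = 117·(cos(81.0°) + j·sin(81.0°)) = 18.3 + j115.6 V
  V3 = 46.7·(cos(89.2°) + j·sin(89.2°)) = 0.652 + j46.7 V
  V4 = 71.4·(cos(-104.2°) + j·sin(-104.2°)) = -17.51 - j69.22 V
Step 2 — Sum components: V_total = -36.72 + j110.6 V.
Step 3 — Convert to polar: |V_total| = 116.5 V, ∠V_total = 108.4°.

V_total = 116.5∠108.4° V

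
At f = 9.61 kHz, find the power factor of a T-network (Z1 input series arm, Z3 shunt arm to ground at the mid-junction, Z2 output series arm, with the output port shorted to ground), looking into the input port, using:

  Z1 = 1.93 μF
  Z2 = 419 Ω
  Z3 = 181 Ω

Step 1 — Angular frequency: ω = 2π·f = 2π·9610 = 6.038e+04 rad/s.
Step 2 — Component impedances:
  Z1: Z = 1/(jωC) = -j/(ω·C) = 0 - j8.581 Ω
  Z2: Z = R = 419 Ω
  Z3: Z = R = 181 Ω
Step 3 — With the output port shorted to ground, the output series arm Z2 runs from the junction to ground; the shunt arm Z3 also runs from the junction to ground. They appear in parallel: Z3 || Z2 = 126.4 Ω.
Step 4 — Series with input arm Z1: Z_in = Z1 + (Z3 || Z2) = 126.4 - j8.581 Ω = 126.7∠-3.9° Ω.
Step 5 — Power factor: PF = cos(φ) = Re(Z)/|Z| = 126.4/126.69 = 0.9977.
Step 6 — Type: Im(Z) = -8.581 ⇒ leading (phase φ = -3.9°).

PF = 0.9977 (leading, φ = -3.9°)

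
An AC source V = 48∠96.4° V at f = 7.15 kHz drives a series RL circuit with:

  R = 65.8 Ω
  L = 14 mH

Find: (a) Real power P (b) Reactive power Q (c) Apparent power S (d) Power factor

Step 1 — Angular frequency: ω = 2π·f = 2π·7150 = 4.492e+04 rad/s.
Step 2 — Component impedances:
  R: Z = R = 65.8 Ω
  L: Z = jωL = j·4.492e+04·0.014 = 0 + j628.9 Ω
Step 3 — Series combination: Z_total = R + L = 65.8 + j628.9 Ω = 632.4∠84.0° Ω.
Step 4 — Source phasor: V = 48∠96.4° V = -5.351 + j47.7 V.
Step 5 — Current: I = V / Z = 0.07414 + j0.01626 A = 0.0759∠12.4° A.
Step 6 — Complex power: S = V·I* = 0.3791 + j3.624 VA.
Step 7 — Real power: P = Re(S) = 0.3791 W.
Step 8 — Reactive power: Q = Im(S) = 3.624 VAR.
Step 9 — Apparent power: |S| = 3.643 VA.
Step 10 — Power factor: PF = P/|S| = 0.1041 (lagging).

(a) P = 0.3791 W  (b) Q = 3.624 VAR  (c) S = 3.643 VA  (d) PF = 0.1041 (lagging)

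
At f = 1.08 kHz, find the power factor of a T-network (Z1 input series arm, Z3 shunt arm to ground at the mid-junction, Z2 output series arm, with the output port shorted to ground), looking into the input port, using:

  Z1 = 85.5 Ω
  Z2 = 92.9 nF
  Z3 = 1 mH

Step 1 — Angular frequency: ω = 2π·f = 2π·1080 = 6786 rad/s.
Step 2 — Component impedances:
  Z1: Z = R = 85.5 Ω
  Z2: Z = 1/(jωC) = -j/(ω·C) = 0 - j1586 Ω
  Z3: Z = jωL = j·6786·0.001 = 0 + j6.786 Ω
Step 3 — With the output port shorted to ground, the output series arm Z2 runs from the junction to ground; the shunt arm Z3 also runs from the junction to ground. They appear in parallel: Z3 || Z2 = 0 + j6.815 Ω.
Step 4 — Series with input arm Z1: Z_in = Z1 + (Z3 || Z2) = 85.5 + j6.815 Ω = 85.77∠4.6° Ω.
Step 5 — Power factor: PF = cos(φ) = Re(Z)/|Z| = 85.5/85.771 = 0.9968.
Step 6 — Type: Im(Z) = 6.815 ⇒ lagging (phase φ = 4.6°).

PF = 0.9968 (lagging, φ = 4.6°)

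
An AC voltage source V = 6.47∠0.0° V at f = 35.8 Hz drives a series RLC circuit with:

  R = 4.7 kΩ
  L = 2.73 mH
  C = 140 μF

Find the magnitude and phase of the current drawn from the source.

Step 1 — Angular frequency: ω = 2π·f = 2π·35.8 = 224.9 rad/s.
Step 2 — Component impedances:
  R: Z = R = 4700 Ω
  L: Z = jωL = j·224.9·0.00273 = 0 + j0.6141 Ω
  C: Z = 1/(jωC) = -j/(ω·C) = 0 - j31.75 Ω
Step 3 — Series combination: Z_total = R + L + C = 4700 - j31.14 Ω = 4700∠-0.4° Ω.
Step 4 — Source phasor: V = 6.47∠0.0° V = 6.47 V.
Step 5 — Ohm's law: I = V / Z_total = (6.47) / (4700 - j31.14) = 0.001377 + j9.12e-06 A.
Step 6 — Convert to polar: |I| = 0.001377 A, ∠I = 0.4°.

I = 0.001377∠0.4° A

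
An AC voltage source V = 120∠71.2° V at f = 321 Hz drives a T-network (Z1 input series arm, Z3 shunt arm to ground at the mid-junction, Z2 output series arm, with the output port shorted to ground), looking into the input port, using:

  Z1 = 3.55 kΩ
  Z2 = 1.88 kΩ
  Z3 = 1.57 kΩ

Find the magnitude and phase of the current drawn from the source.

Step 1 — Angular frequency: ω = 2π·f = 2π·321 = 2017 rad/s.
Step 2 — Component impedances:
  Z1: Z = R = 3550 Ω
  Z2: Z = R = 1880 Ω
  Z3: Z = R = 1570 Ω
Step 3 — With the output port shorted to ground, the output series arm Z2 runs from the junction to ground; the shunt arm Z3 also runs from the junction to ground. They appear in parallel: Z3 || Z2 = 855.5 Ω.
Step 4 — Series with input arm Z1: Z_in = Z1 + (Z3 || Z2) = 4406 Ω = 4406∠0.0° Ω.
Step 5 — Source phasor: V = 120∠71.2° V = 38.67 + j113.6 V.
Step 6 — Ohm's law: I = V / Z_total = (38.67 + j113.6) / (4406) = 0.008778 + j0.02579 A.
Step 7 — Convert to polar: |I| = 0.02724 A, ∠I = 71.2°.

I = 0.02724∠71.2° A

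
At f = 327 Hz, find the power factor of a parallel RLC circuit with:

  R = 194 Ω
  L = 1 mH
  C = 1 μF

Step 1 — Angular frequency: ω = 2π·f = 2π·327 = 2055 rad/s.
Step 2 — Component impedances:
  R: Z = R = 194 Ω
  L: Z = jωL = j·2055·0.001 = 0 + j2.055 Ω
  C: Z = 1/(jωC) = -j/(ω·C) = 0 - j486.7 Ω
Step 3 — Parallel combination: 1/Z_total = 1/R + 1/L + 1/C; Z_total = 0.02194 + j2.063 Ω = 2.063∠89.4° Ω.
Step 4 — Power factor: PF = cos(φ) = Re(Z)/|Z| = 0.0219421/2.06319 = 0.01064.
Step 5 — Type: Im(Z) = 2.063 ⇒ lagging (phase φ = 89.4°).

PF = 0.01064 (lagging, φ = 89.4°)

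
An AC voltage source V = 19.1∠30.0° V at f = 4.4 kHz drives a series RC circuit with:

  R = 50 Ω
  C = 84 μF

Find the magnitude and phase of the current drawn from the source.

Step 1 — Angular frequency: ω = 2π·f = 2π·4400 = 2.765e+04 rad/s.
Step 2 — Component impedances:
  R: Z = R = 50 Ω
  C: Z = 1/(jωC) = -j/(ω·C) = 0 - j0.4306 Ω
Step 3 — Series combination: Z_total = R + C = 50 - j0.4306 Ω = 50∠-0.5° Ω.
Step 4 — Source phasor: V = 19.1∠30.0° V = 16.54 + j9.55 V.
Step 5 — Ohm's law: I = V / Z_total = (16.54 + j9.55) / (50 - j0.4306) = 0.3292 + j0.1938 A.
Step 6 — Convert to polar: |I| = 0.382 A, ∠I = 30.5°.

I = 0.382∠30.5° A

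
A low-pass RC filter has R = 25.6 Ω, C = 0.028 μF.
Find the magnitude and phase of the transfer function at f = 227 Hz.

Step 1 — Angular frequency: ω = 2π·227 = 1426 rad/s.
Step 2 — Transfer function: H(jω) = 1/(1 + jωRC).
Step 3 — Denominator: 1 + jωRC = 1 + j·1426·25.6·2.8e-08 = 1 + j0.001022.
Step 4 — H = 1 - j0.001022.
Step 5 — Magnitude: |H| = 1 (-0.0 dB); phase: φ = -0.1°.

|H| = 1 (-0.0 dB), φ = -0.1°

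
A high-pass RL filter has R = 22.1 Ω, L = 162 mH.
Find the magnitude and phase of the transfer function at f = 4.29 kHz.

Step 1 — Angular frequency: ω = 2π·4290 = 2.695e+04 rad/s.
Step 2 — Transfer function: H(jω) = jωL/(R + jωL).
Step 3 — Numerator jωL = j·4367; denominator R + jωL = 22.1 + j4367.
Step 4 — H = 1 + j0.005061.
Step 5 — Magnitude: |H| = 1 (-0.0 dB); phase: φ = 0.3°.

|H| = 1 (-0.0 dB), φ = 0.3°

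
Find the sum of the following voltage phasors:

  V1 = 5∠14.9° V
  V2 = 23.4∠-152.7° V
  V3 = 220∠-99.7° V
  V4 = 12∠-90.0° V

Step 1 — Convert each phasor to rectangular form:
  V1 = 5·(cos(14.9°) + j·sin(14.9°)) = 4.832 + j1.286 V
  V2 = 23.4·(cos(-152.7°) + j·sin(-152.7°)) = -20.79 - j10.73 V
  V3 = 220·(cos(-99.7°) + j·sin(-99.7°)) = -37.07 - j216.9 V
  V4 = 12·(cos(-90.0°) + j·sin(-90.0°)) = 0 - j12 V
Step 2 — Sum components: V_total = -53.03 - j238.3 V.
Step 3 — Convert to polar: |V_total| = 244.1 V, ∠V_total = -102.5°.

V_total = 244.1∠-102.5° V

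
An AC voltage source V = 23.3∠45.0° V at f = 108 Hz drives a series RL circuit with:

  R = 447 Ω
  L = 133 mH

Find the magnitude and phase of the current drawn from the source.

Step 1 — Angular frequency: ω = 2π·f = 2π·108 = 678.6 rad/s.
Step 2 — Component impedances:
  R: Z = R = 447 Ω
  L: Z = jωL = j·678.6·0.133 = 0 + j90.25 Ω
Step 3 — Series combination: Z_total = R + L = 447 + j90.25 Ω = 456∠11.4° Ω.
Step 4 — Source phasor: V = 23.3∠45.0° V = 16.48 + j16.48 V.
Step 5 — Ohm's law: I = V / Z_total = (16.48 + j16.48) / (447 + j90.25) = 0.04256 + j0.02826 A.
Step 6 — Convert to polar: |I| = 0.05109 A, ∠I = 33.6°.

I = 0.05109∠33.6° A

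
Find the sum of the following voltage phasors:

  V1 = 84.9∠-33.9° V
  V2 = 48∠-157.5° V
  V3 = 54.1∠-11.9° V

Step 1 — Convert each phasor to rectangular form:
  V1 = 84.9·(cos(-33.9°) + j·sin(-33.9°)) = 70.47 - j47.35 V
  V2 = 48·(cos(-157.5°) + j·sin(-157.5°)) = -44.35 - j18.37 V
  V3 = 54.1·(cos(-11.9°) + j·sin(-11.9°)) = 52.94 - j11.16 V
Step 2 — Sum components: V_total = 79.06 - j76.88 V.
Step 3 — Convert to polar: |V_total| = 110.3 V, ∠V_total = -44.2°.

V_total = 110.3∠-44.2° V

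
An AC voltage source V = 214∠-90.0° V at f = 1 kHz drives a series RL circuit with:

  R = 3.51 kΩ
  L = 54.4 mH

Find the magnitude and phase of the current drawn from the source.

Step 1 — Angular frequency: ω = 2π·f = 2π·1000 = 6283 rad/s.
Step 2 — Component impedances:
  R: Z = R = 3510 Ω
  L: Z = jωL = j·6283·0.0544 = 0 + j341.8 Ω
Step 3 — Series combination: Z_total = R + L = 3510 + j341.8 Ω = 3527∠5.6° Ω.
Step 4 — Source phasor: V = 214∠-90.0° V = 0 - j214 V.
Step 5 — Ohm's law: I = V / Z_total = (0 - j214) / (3510 + j341.8) = -0.005881 - j0.0604 A.
Step 6 — Convert to polar: |I| = 0.06068 A, ∠I = -95.6°.

I = 0.06068∠-95.6° A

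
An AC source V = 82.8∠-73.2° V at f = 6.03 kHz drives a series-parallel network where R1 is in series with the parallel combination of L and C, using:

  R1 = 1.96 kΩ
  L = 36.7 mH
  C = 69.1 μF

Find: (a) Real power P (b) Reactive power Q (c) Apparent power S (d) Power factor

Step 1 — Angular frequency: ω = 2π·f = 2π·6030 = 3.789e+04 rad/s.
Step 2 — Component impedances:
  R1: Z = R = 1960 Ω
  L: Z = jωL = j·3.789e+04·0.0367 = 0 + j1390 Ω
  C: Z = 1/(jωC) = -j/(ω·C) = 0 - j0.382 Ω
Step 3 — Parallel branch: L || C = 1/(1/L + 1/C) = 0 - j0.3821 Ω.
Step 4 — Series with R1: Z_total = R1 + (L || C) = 1960 - j0.3821 Ω = 1960∠-0.0° Ω.
Step 5 — Source phasor: V = 82.8∠-73.2° V = 23.93 - j79.27 V.
Step 6 — Current: I = V / Z = 0.01222 - j0.04044 A = 0.04224∠-73.2° A.
Step 7 — Complex power: S = V·I* = 3.498 - j0.0006819 VA.
Step 8 — Real power: P = Re(S) = 3.498 W.
Step 9 — Reactive power: Q = Im(S) = -0.0006819 VAR.
Step 10 — Apparent power: |S| = 3.498 VA.
Step 11 — Power factor: PF = P/|S| = 1 (leading).

(a) P = 3.498 W  (b) Q = -0.0006819 VAR  (c) S = 3.498 VA  (d) PF = 1 (leading)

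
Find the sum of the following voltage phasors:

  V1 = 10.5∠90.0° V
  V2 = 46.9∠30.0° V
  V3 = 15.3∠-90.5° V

Step 1 — Convert each phasor to rectangular form:
  V1 = 10.5·(cos(90.0°) + j·sin(90.0°)) = 0 + j10.5 V
  V2 = 46.9·(cos(30.0°) + j·sin(30.0°)) = 40.62 + j23.45 V
  V3 = 15.3·(cos(-90.5°) + j·sin(-90.5°)) = -0.1335 - j15.3 V
Step 2 — Sum components: V_total = 40.48 + j18.65 V.
Step 3 — Convert to polar: |V_total| = 44.57 V, ∠V_total = 24.7°.

V_total = 44.57∠24.7° V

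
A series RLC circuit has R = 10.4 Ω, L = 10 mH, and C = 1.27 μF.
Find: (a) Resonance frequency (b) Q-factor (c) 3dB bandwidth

Step 1 — Resonance condition Im(Z)=0 gives ω₀ = 1/√(LC).
Step 2 — ω₀ = 1/√(0.01·1.27e-06) = 8874 rad/s.
Step 3 — f₀ = ω₀/(2π) = 1412 Hz.
Step 4 — Series Q: Q = ω₀L/R = 8874·0.01/10.4 = 8.532.
Step 5 — 3dB bandwidth: Δω = ω₀/Q = 1040 rad/s; BW = Δω/(2π) = 165.5 Hz.

(a) f₀ = 1412 Hz  (b) Q = 8.532  (c) BW = 165.5 Hz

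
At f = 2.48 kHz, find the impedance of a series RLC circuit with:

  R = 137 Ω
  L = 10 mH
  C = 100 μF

Step 1 — Angular frequency: ω = 2π·f = 2π·2480 = 1.558e+04 rad/s.
Step 2 — Component impedances:
  R: Z = R = 137 Ω
  L: Z = jωL = j·1.558e+04·0.01 = 0 + j155.8 Ω
  C: Z = 1/(jωC) = -j/(ω·C) = 0 - j0.6418 Ω
Step 3 — Series combination: Z_total = R + L + C = 137 + j155.2 Ω = 207∠48.6° Ω.

Z = 137 + j155.2 Ω = 207∠48.6° Ω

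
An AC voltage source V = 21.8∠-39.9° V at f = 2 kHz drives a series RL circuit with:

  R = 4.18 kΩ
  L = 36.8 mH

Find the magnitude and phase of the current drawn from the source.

Step 1 — Angular frequency: ω = 2π·f = 2π·2000 = 1.257e+04 rad/s.
Step 2 — Component impedances:
  R: Z = R = 4180 Ω
  L: Z = jωL = j·1.257e+04·0.0368 = 0 + j462.4 Ω
Step 3 — Series combination: Z_total = R + L = 4180 + j462.4 Ω = 4206∠6.3° Ω.
Step 4 — Source phasor: V = 21.8∠-39.9° V = 16.72 - j13.98 V.
Step 5 — Ohm's law: I = V / Z_total = (16.72 - j13.98) / (4180 + j462.4) = 0.003587 - j0.003742 A.
Step 6 — Convert to polar: |I| = 0.005184 A, ∠I = -46.2°.

I = 0.005184∠-46.2° A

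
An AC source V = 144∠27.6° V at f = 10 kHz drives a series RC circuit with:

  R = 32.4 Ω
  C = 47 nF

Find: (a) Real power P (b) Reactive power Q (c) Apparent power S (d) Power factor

Step 1 — Angular frequency: ω = 2π·f = 2π·1e+04 = 6.283e+04 rad/s.
Step 2 — Component impedances:
  R: Z = R = 32.4 Ω
  C: Z = 1/(jωC) = -j/(ω·C) = 0 - j338.6 Ω
Step 3 — Series combination: Z_total = R + C = 32.4 - j338.6 Ω = 340.2∠-84.5° Ω.
Step 4 — Source phasor: V = 144∠27.6° V = 127.6 + j66.71 V.
Step 5 — Current: I = V / Z = -0.1595 + j0.3921 A = 0.4233∠112.1° A.
Step 6 — Complex power: S = V·I* = 5.806 - j60.68 VA.
Step 7 — Real power: P = Re(S) = 5.806 W.
Step 8 — Reactive power: Q = Im(S) = -60.68 VAR.
Step 9 — Apparent power: |S| = 60.96 VA.
Step 10 — Power factor: PF = P/|S| = 0.09525 (leading).

(a) P = 5.806 W  (b) Q = -60.68 VAR  (c) S = 60.96 VA  (d) PF = 0.09525 (leading)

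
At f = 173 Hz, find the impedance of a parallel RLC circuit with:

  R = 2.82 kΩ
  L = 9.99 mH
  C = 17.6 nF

Step 1 — Angular frequency: ω = 2π·f = 2π·173 = 1087 rad/s.
Step 2 — Component impedances:
  R: Z = R = 2820 Ω
  L: Z = jωL = j·1087·0.00999 = 0 + j10.86 Ω
  C: Z = 1/(jωC) = -j/(ω·C) = 0 - j5.227e+04 Ω
Step 3 — Parallel combination: 1/Z_total = 1/R + 1/L + 1/C; Z_total = 0.04183 + j10.86 Ω = 10.86∠89.8° Ω.

Z = 0.04183 + j10.86 Ω = 10.86∠89.8° Ω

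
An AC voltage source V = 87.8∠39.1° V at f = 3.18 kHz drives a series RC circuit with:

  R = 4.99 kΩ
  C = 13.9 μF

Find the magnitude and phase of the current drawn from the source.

Step 1 — Angular frequency: ω = 2π·f = 2π·3180 = 1.998e+04 rad/s.
Step 2 — Component impedances:
  R: Z = R = 4990 Ω
  C: Z = 1/(jωC) = -j/(ω·C) = 0 - j3.601 Ω
Step 3 — Series combination: Z_total = R + C = 4990 - j3.601 Ω = 4990∠-0.0° Ω.
Step 4 — Source phasor: V = 87.8∠39.1° V = 68.14 + j55.37 V.
Step 5 — Ohm's law: I = V / Z_total = (68.14 + j55.37) / (4990 - j3.601) = 0.01365 + j0.01111 A.
Step 6 — Convert to polar: |I| = 0.0176 A, ∠I = 39.1°.

I = 0.0176∠39.1° A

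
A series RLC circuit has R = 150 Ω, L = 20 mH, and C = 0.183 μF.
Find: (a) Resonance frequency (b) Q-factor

Step 1 — Resonance condition Im(Z)=0 gives ω₀ = 1/√(LC).
Step 2 — ω₀ = 1/√(0.02·1.83e-07) = 1.653e+04 rad/s.
Step 3 — f₀ = ω₀/(2π) = 2631 Hz.
Step 4 — Series Q: Q = ω₀L/R = 1.653e+04·0.02/150 = 2.204.

(a) f₀ = 2631 Hz  (b) Q = 2.204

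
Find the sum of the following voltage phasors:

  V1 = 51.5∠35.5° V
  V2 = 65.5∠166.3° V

Step 1 — Convert each phasor to rectangular form:
  V1 = 51.5·(cos(35.5°) + j·sin(35.5°)) = 41.93 + j29.91 V
  V2 = 65.5·(cos(166.3°) + j·sin(166.3°)) = -63.64 + j15.51 V
Step 2 — Sum components: V_total = -21.71 + j45.42 V.
Step 3 — Convert to polar: |V_total| = 50.34 V, ∠V_total = 115.5°.

V_total = 50.34∠115.5° V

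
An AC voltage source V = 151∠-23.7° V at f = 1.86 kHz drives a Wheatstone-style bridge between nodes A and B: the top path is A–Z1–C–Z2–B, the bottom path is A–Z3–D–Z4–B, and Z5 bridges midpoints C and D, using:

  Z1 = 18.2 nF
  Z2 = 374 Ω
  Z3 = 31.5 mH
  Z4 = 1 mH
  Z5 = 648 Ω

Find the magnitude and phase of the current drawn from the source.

Step 1 — Angular frequency: ω = 2π·f = 2π·1860 = 1.169e+04 rad/s.
Step 2 — Component impedances:
  Z1: Z = 1/(jωC) = -j/(ω·C) = 0 - j4701 Ω
  Z2: Z = R = 374 Ω
  Z3: Z = jωL = j·1.169e+04·0.0315 = 0 + j368.1 Ω
  Z4: Z = jωL = j·1.169e+04·0.001 = 0 + j11.69 Ω
  Z5: Z = R = 648 Ω
Step 3 — Bridge requires nodal analysis (the Z5 bridge couples midpoints C and D, so the two paths cannot be reduced to a simple series/parallel combination). Setting node B to ground and injecting 1 A at node A, the 3-node admittance system at A, C, D solves to V_A = Z_AB = 1.928 + j412.3 Ω = 412.3∠89.7° Ω.
Step 4 — Source phasor: V = 151∠-23.7° V = 138.3 - j60.69 V.
Step 5 — Ohm's law: I = V / Z_total = (138.3 - j60.69) / (1.928 + j412.3) = -0.1456 - j0.336 A.
Step 6 — Convert to polar: |I| = 0.3662 A, ∠I = -113.4°.

I = 0.3662∠-113.4° A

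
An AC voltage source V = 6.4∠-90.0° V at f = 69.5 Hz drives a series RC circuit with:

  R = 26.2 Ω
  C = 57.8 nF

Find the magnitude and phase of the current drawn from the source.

Step 1 — Angular frequency: ω = 2π·f = 2π·69.5 = 436.7 rad/s.
Step 2 — Component impedances:
  R: Z = R = 26.2 Ω
  C: Z = 1/(jωC) = -j/(ω·C) = 0 - j3.962e+04 Ω
Step 3 — Series combination: Z_total = R + C = 26.2 - j3.962e+04 Ω = 3.962e+04∠-90.0° Ω.
Step 4 — Source phasor: V = 6.4∠-90.0° V = 0 - j6.4 V.
Step 5 — Ohm's law: I = V / Z_total = (0 - j6.4) / (26.2 - j3.962e+04) = 0.0001615 - j1.068e-07 A.
Step 6 — Convert to polar: |I| = 0.0001615 A, ∠I = -0.0°.

I = 0.0001615∠-0.0° A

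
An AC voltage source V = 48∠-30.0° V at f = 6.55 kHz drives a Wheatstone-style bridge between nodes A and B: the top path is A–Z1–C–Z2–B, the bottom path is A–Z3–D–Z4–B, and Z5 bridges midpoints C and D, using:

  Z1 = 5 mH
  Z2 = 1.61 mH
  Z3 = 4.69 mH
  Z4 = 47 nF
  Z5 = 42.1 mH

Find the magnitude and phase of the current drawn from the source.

Step 1 — Angular frequency: ω = 2π·f = 2π·6550 = 4.115e+04 rad/s.
Step 2 — Component impedances:
  Z1: Z = jωL = j·4.115e+04·0.005 = 0 + j205.8 Ω
  Z2: Z = jωL = j·4.115e+04·0.00161 = 0 + j66.26 Ω
  Z3: Z = jωL = j·4.115e+04·0.00469 = 0 + j193 Ω
  Z4: Z = 1/(jωC) = -j/(ω·C) = 0 - j517 Ω
  Z5: Z = jωL = j·4.115e+04·0.0421 = 0 + j1733 Ω
Step 3 — Bridge requires nodal analysis (the Z5 bridge couples midpoints C and D, so the two paths cannot be reduced to a simple series/parallel combination). Setting node B to ground and injecting 1 A at node A, the 3-node admittance system at A, C, D solves to V_A = Z_AB = 0 + j683.1 Ω = 683.1∠90.0° Ω.
Step 4 — Source phasor: V = 48∠-30.0° V = 41.57 - j24 V.
Step 5 — Ohm's law: I = V / Z_total = (41.57 - j24) / (0 + j683.1) = -0.03513 - j0.06085 A.
Step 6 — Convert to polar: |I| = 0.07027 A, ∠I = -120.0°.

I = 0.07027∠-120.0° A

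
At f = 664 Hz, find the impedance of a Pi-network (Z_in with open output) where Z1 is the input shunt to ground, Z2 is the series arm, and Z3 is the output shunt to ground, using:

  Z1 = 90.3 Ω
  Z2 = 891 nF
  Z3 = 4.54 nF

Step 1 — Angular frequency: ω = 2π·f = 2π·664 = 4172 rad/s.
Step 2 — Component impedances:
  Z1: Z = R = 90.3 Ω
  Z2: Z = 1/(jωC) = -j/(ω·C) = 0 - j269 Ω
  Z3: Z = 1/(jωC) = -j/(ω·C) = 0 - j5.28e+04 Ω
Step 3 — With open output, the series arm Z2 and the output shunt Z3 appear in series to ground: Z2 + Z3 = 0 - j5.306e+04 Ω.
Step 4 — Parallel with input shunt Z1: Z_in = Z1 || (Z2 + Z3) = 90.3 - j0.1537 Ω = 90.3∠-0.1° Ω.

Z = 90.3 - j0.1537 Ω = 90.3∠-0.1° Ω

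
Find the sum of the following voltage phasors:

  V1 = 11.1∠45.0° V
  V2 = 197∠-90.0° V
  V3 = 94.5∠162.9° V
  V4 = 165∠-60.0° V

Step 1 — Convert each phasor to rectangular form:
  V1 = 11.1·(cos(45.0°) + j·sin(45.0°)) = 7.849 + j7.849 V
  V2 = 197·(cos(-90.0°) + j·sin(-90.0°)) = 0 - j197 V
  V3 = 94.5·(cos(162.9°) + j·sin(162.9°)) = -90.32 + j27.79 V
  V4 = 165·(cos(-60.0°) + j·sin(-60.0°)) = 82.5 - j142.9 V
Step 2 — Sum components: V_total = 0.02645 - j304.3 V.
Step 3 — Convert to polar: |V_total| = 304.3 V, ∠V_total = -90.0°.

V_total = 304.3∠-90.0° V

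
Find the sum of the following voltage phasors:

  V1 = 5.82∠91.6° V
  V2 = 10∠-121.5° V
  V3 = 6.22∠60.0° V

Step 1 — Convert each phasor to rectangular form:
  V1 = 5.82·(cos(91.6°) + j·sin(91.6°)) = -0.1625 + j5.818 V
  V2 = 10·(cos(-121.5°) + j·sin(-121.5°)) = -5.225 - j8.526 V
  V3 = 6.22·(cos(60.0°) + j·sin(60.0°)) = 3.11 + j5.387 V
Step 2 — Sum components: V_total = -2.277 + j2.678 V.
Step 3 — Convert to polar: |V_total| = 3.515 V, ∠V_total = 130.4°.

V_total = 3.515∠130.4° V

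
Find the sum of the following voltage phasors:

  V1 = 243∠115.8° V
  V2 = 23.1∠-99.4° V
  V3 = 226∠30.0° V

Step 1 — Convert each phasor to rectangular form:
  V1 = 243·(cos(115.8°) + j·sin(115.8°)) = -105.8 + j218.8 V
  V2 = 23.1·(cos(-99.4°) + j·sin(-99.4°)) = -3.773 - j22.79 V
  V3 = 226·(cos(30.0°) + j·sin(30.0°)) = 195.7 + j113 V
Step 2 — Sum components: V_total = 86.19 + j309 V.
Step 3 — Convert to polar: |V_total| = 320.8 V, ∠V_total = 74.4°.

V_total = 320.8∠74.4° V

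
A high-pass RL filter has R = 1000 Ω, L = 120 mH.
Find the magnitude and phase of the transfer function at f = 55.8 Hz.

Step 1 — Angular frequency: ω = 2π·55.8 = 350.6 rad/s.
Step 2 — Transfer function: H(jω) = jωL/(R + jωL).
Step 3 — Numerator jωL = j·42.07; denominator R + jωL = 1000 + j42.07.
Step 4 — H = 0.001767 + j0.042.
Step 5 — Magnitude: |H| = 0.04204 (-27.5 dB); phase: φ = 87.6°.

|H| = 0.04204 (-27.5 dB), φ = 87.6°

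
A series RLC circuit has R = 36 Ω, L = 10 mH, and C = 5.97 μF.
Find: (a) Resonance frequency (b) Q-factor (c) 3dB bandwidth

Step 1 — Resonance condition Im(Z)=0 gives ω₀ = 1/√(LC).
Step 2 — ω₀ = 1/√(0.01·5.97e-06) = 4093 rad/s.
Step 3 — f₀ = ω₀/(2π) = 651.4 Hz.
Step 4 — Series Q: Q = ω₀L/R = 4093·0.01/36 = 1.137.
Step 5 — 3dB bandwidth: Δω = ω₀/Q = 3600 rad/s; BW = Δω/(2π) = 573 Hz.

(a) f₀ = 651.4 Hz  (b) Q = 1.137  (c) BW = 573 Hz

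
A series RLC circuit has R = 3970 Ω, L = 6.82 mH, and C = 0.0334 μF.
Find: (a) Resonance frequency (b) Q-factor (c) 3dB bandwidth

Step 1 — Resonance: ω₀ = 1/√(LC) = 1/√(0.00682·3.34e-08) = 6.626e+04 rad/s.
Step 2 — f₀ = ω₀/(2π) = 1.055e+04 Hz.
Step 3 — Series Q: Q = ω₀L/R = 6.626e+04·0.00682/3970 = 0.1138.
Step 4 — Bandwidth: Δω = ω₀/Q = 5.821e+05 rad/s; BW = Δω/(2π) = 9.265e+04 Hz.

(a) f₀ = 1.055e+04 Hz  (b) Q = 0.1138  (c) BW = 9.265e+04 Hz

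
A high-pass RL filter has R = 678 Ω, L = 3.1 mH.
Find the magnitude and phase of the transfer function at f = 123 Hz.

Step 1 — Angular frequency: ω = 2π·123 = 772.8 rad/s.
Step 2 — Transfer function: H(jω) = jωL/(R + jωL).
Step 3 — Numerator jωL = j·2.396; denominator R + jωL = 678 + j2.396.
Step 4 — H = 1.249e-05 + j0.003534.
Step 5 — Magnitude: |H| = 0.003534 (-49.0 dB); phase: φ = 89.8°.

|H| = 0.003534 (-49.0 dB), φ = 89.8°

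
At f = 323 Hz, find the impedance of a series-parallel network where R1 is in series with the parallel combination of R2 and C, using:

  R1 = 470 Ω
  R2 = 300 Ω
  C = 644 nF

Step 1 — Angular frequency: ω = 2π·f = 2π·323 = 2029 rad/s.
Step 2 — Component impedances:
  R1: Z = R = 470 Ω
  R2: Z = R = 300 Ω
  C: Z = 1/(jωC) = -j/(ω·C) = 0 - j765.1 Ω
Step 3 — Parallel branch: R2 || C = 1/(1/R2 + 1/C) = 260 - j102 Ω.
Step 4 — Series with R1: Z_total = R1 + (R2 || C) = 730 - j102 Ω = 737.1∠-8.0° Ω.

Z = 730 - j102 Ω = 737.1∠-8.0° Ω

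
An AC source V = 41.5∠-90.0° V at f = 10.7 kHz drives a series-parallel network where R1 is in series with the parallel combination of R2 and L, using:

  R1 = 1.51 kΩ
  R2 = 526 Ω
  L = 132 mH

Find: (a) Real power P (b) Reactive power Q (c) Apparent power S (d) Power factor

Step 1 — Angular frequency: ω = 2π·f = 2π·1.07e+04 = 6.723e+04 rad/s.
Step 2 — Component impedances:
  R1: Z = R = 1510 Ω
  R2: Z = R = 526 Ω
  L: Z = jωL = j·6.723e+04·0.132 = 0 + j8874 Ω
Step 3 — Parallel branch: R2 || L = 1/(1/R2 + 1/L) = 524.2 + j31.07 Ω.
Step 4 — Series with R1: Z_total = R1 + (R2 || L) = 2034 + j31.07 Ω = 2034∠0.9° Ω.
Step 5 — Source phasor: V = 41.5∠-90.0° V = 0 - j41.5 V.
Step 6 — Current: I = V / Z = -0.0003115 - j0.0204 A = 0.0204∠-90.9° A.
Step 7 — Complex power: S = V·I* = 0.8465 + j0.01293 VA.
Step 8 — Real power: P = Re(S) = 0.8465 W.
Step 9 — Reactive power: Q = Im(S) = 0.01293 VAR.
Step 10 — Apparent power: |S| = 0.8466 VA.
Step 11 — Power factor: PF = P/|S| = 0.9999 (lagging).

(a) P = 0.8465 W  (b) Q = 0.01293 VAR  (c) S = 0.8466 VA  (d) PF = 0.9999 (lagging)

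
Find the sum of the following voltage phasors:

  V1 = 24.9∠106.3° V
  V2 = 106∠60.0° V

Step 1 — Convert each phasor to rectangular form:
  V1 = 24.9·(cos(106.3°) + j·sin(106.3°)) = -6.989 + j23.9 V
  V2 = 106·(cos(60.0°) + j·sin(60.0°)) = 53 + j91.8 V
Step 2 — Sum components: V_total = 46.01 + j115.7 V.
Step 3 — Convert to polar: |V_total| = 124.5 V, ∠V_total = 68.3°.

V_total = 124.5∠68.3° V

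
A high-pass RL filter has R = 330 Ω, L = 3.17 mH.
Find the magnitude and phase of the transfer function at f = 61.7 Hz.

Step 1 — Angular frequency: ω = 2π·61.7 = 387.7 rad/s.
Step 2 — Transfer function: H(jω) = jωL/(R + jωL).
Step 3 — Numerator jωL = j·1.229; denominator R + jωL = 330 + j1.229.
Step 4 — H = 1.387e-05 + j0.003724.
Step 5 — Magnitude: |H| = 0.003724 (-48.6 dB); phase: φ = 89.8°.

|H| = 0.003724 (-48.6 dB), φ = 89.8°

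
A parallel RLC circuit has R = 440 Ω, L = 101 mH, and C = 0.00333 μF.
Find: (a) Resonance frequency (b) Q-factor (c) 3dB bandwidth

Step 1 — Resonance: ω₀ = 1/√(LC) = 1/√(0.101·3.33e-09) = 5.453e+04 rad/s.
Step 2 — f₀ = ω₀/(2π) = 8678 Hz.
Step 3 — Parallel Q: Q = R/(ω₀L) = 440/(5.453e+04·0.101) = 0.07989.
Step 4 — Bandwidth: Δω = ω₀/Q = 6.825e+05 rad/s; BW = Δω/(2π) = 1.086e+05 Hz.

(a) f₀ = 8678 Hz  (b) Q = 0.07989  (c) BW = 1.086e+05 Hz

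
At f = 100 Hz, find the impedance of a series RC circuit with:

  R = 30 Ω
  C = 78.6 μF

Step 1 — Angular frequency: ω = 2π·f = 2π·100 = 628.3 rad/s.
Step 2 — Component impedances:
  R: Z = R = 30 Ω
  C: Z = 1/(jωC) = -j/(ω·C) = 0 - j20.25 Ω
Step 3 — Series combination: Z_total = R + C = 30 - j20.25 Ω = 36.19∠-34.0° Ω.

Z = 30 - j20.25 Ω = 36.19∠-34.0° Ω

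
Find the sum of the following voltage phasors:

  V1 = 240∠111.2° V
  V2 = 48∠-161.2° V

Step 1 — Convert each phasor to rectangular form:
  V1 = 240·(cos(111.2°) + j·sin(111.2°)) = -86.79 + j223.8 V
  V2 = 48·(cos(-161.2°) + j·sin(-161.2°)) = -45.44 - j15.47 V
Step 2 — Sum components: V_total = -132.2 + j208.3 V.
Step 3 — Convert to polar: |V_total| = 246.7 V, ∠V_total = 122.4°.

V_total = 246.7∠122.4° V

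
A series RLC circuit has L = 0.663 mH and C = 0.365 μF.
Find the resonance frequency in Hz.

Step 1 — Resonance condition Im(Z)=0 gives ω₀ = 1/√(LC).
Step 2 — ω₀ = 1/√(0.000663·3.65e-07) = 6.428e+04 rad/s.
Step 3 — f₀ = ω₀/(2π) = 1.023e+04 Hz.

f₀ = 1.023e+04 Hz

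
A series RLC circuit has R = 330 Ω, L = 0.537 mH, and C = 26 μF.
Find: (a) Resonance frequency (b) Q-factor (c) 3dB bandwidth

Step 1 — Resonance: ω₀ = 1/√(LC) = 1/√(0.000537·2.6e-05) = 8463 rad/s.
Step 2 — f₀ = ω₀/(2π) = 1347 Hz.
Step 3 — Series Q: Q = ω₀L/R = 8463·0.000537/330 = 0.01377.
Step 4 — Bandwidth: Δω = ω₀/Q = 6.145e+05 rad/s; BW = Δω/(2π) = 9.78e+04 Hz.

(a) f₀ = 1347 Hz  (b) Q = 0.01377  (c) BW = 9.78e+04 Hz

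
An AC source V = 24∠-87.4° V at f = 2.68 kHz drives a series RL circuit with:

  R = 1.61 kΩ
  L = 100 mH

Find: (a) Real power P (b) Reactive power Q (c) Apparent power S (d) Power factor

Step 1 — Angular frequency: ω = 2π·f = 2π·2680 = 1.684e+04 rad/s.
Step 2 — Component impedances:
  R: Z = R = 1610 Ω
  L: Z = jωL = j·1.684e+04·0.1 = 0 + j1684 Ω
Step 3 — Series combination: Z_total = R + L = 1610 + j1684 Ω = 2330∠46.3° Ω.
Step 4 — Source phasor: V = 24∠-87.4° V = 1.089 - j23.98 V.
Step 5 — Current: I = V / Z = -0.007115 - j0.00745 A = 0.0103∠-133.7° A.
Step 6 — Complex power: S = V·I* = 0.1709 + j0.1787 VA.
Step 7 — Real power: P = Re(S) = 0.1709 W.
Step 8 — Reactive power: Q = Im(S) = 0.1787 VAR.
Step 9 — Apparent power: |S| = 0.2472 VA.
Step 10 — Power factor: PF = P/|S| = 0.6911 (lagging).

(a) P = 0.1709 W  (b) Q = 0.1787 VAR  (c) S = 0.2472 VA  (d) PF = 0.6911 (lagging)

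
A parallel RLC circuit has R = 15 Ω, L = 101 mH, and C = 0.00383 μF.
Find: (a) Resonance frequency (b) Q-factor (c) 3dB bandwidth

Step 1 — Resonance: ω₀ = 1/√(LC) = 1/√(0.101·3.83e-09) = 5.084e+04 rad/s.
Step 2 — f₀ = ω₀/(2π) = 8092 Hz.
Step 3 — Parallel Q: Q = R/(ω₀L) = 15/(5.084e+04·0.101) = 0.002921.
Step 4 — Bandwidth: Δω = ω₀/Q = 1.741e+07 rad/s; BW = Δω/(2π) = 2.77e+06 Hz.

(a) f₀ = 8092 Hz  (b) Q = 0.002921  (c) BW = 2.77e+06 Hz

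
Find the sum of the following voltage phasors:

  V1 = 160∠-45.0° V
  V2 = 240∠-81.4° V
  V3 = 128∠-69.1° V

Step 1 — Convert each phasor to rectangular form:
  V1 = 160·(cos(-45.0°) + j·sin(-45.0°)) = 113.1 - j113.1 V
  V2 = 240·(cos(-81.4°) + j·sin(-81.4°)) = 35.89 - j237.3 V
  V3 = 128·(cos(-69.1°) + j·sin(-69.1°)) = 45.66 - j119.6 V
Step 2 — Sum components: V_total = 194.7 - j470 V.
Step 3 — Convert to polar: |V_total| = 508.7 V, ∠V_total = -67.5°.

V_total = 508.7∠-67.5° V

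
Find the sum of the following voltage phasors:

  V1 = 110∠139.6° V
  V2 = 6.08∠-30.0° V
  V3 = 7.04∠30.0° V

Step 1 — Convert each phasor to rectangular form:
  V1 = 110·(cos(139.6°) + j·sin(139.6°)) = -83.77 + j71.29 V
  V2 = 6.08·(cos(-30.0°) + j·sin(-30.0°)) = 5.265 - j3.04 V
  V3 = 7.04·(cos(30.0°) + j·sin(30.0°)) = 6.097 + j3.52 V
Step 2 — Sum components: V_total = -72.41 + j71.77 V.
Step 3 — Convert to polar: |V_total| = 102 V, ∠V_total = 135.3°.

V_total = 102∠135.3° V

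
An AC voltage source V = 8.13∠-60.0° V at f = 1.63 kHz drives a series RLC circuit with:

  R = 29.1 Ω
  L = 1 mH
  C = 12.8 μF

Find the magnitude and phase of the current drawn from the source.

Step 1 — Angular frequency: ω = 2π·f = 2π·1630 = 1.024e+04 rad/s.
Step 2 — Component impedances:
  R: Z = R = 29.1 Ω
  L: Z = jωL = j·1.024e+04·0.001 = 0 + j10.24 Ω
  C: Z = 1/(jωC) = -j/(ω·C) = 0 - j7.628 Ω
Step 3 — Series combination: Z_total = R + L + C = 29.1 + j2.613 Ω = 29.22∠5.1° Ω.
Step 4 — Source phasor: V = 8.13∠-60.0° V = 4.065 - j7.041 V.
Step 5 — Ohm's law: I = V / Z_total = (4.065 - j7.041) / (29.1 + j2.613) = 0.117 - j0.2525 A.
Step 6 — Convert to polar: |I| = 0.2783 A, ∠I = -65.1°.

I = 0.2783∠-65.1° A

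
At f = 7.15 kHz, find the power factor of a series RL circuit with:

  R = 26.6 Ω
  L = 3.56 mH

Step 1 — Angular frequency: ω = 2π·f = 2π·7150 = 4.492e+04 rad/s.
Step 2 — Component impedances:
  R: Z = R = 26.6 Ω
  L: Z = jωL = j·4.492e+04·0.00356 = 0 + j159.9 Ω
Step 3 — Series combination: Z_total = R + L = 26.6 + j159.9 Ω = 162.1∠80.6° Ω.
Step 4 — Power factor: PF = cos(φ) = Re(Z)/|Z| = 26.6/162.1 = 0.1641.
Step 5 — Type: Im(Z) = 159.9 ⇒ lagging (phase φ = 80.6°).

PF = 0.1641 (lagging, φ = 80.6°)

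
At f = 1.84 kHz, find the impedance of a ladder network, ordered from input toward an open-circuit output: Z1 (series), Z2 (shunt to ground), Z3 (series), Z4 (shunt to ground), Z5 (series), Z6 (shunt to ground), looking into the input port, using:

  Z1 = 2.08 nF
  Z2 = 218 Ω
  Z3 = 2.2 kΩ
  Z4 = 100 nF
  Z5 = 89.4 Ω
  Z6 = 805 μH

Step 1 — Angular frequency: ω = 2π·f = 2π·1840 = 1.156e+04 rad/s.
Step 2 — Component impedances:
  Z1: Z = 1/(jωC) = -j/(ω·C) = 0 - j4.159e+04 Ω
  Z2: Z = R = 218 Ω
  Z3: Z = R = 2200 Ω
  Z4: Z = 1/(jωC) = -j/(ω·C) = 0 - j865 Ω
  Z5: Z = R = 89.4 Ω
  Z6: Z = jωL = j·1.156e+04·0.000805 = 0 + j9.307 Ω
Step 3 — Ladder network (open output): work backward from the far end, alternating series and parallel combinations. Z_in = 199.1 - j4.159e+04 Ω = 4.159e+04∠-89.7° Ω.

Z = 199.1 - j4.159e+04 Ω = 4.159e+04∠-89.7° Ω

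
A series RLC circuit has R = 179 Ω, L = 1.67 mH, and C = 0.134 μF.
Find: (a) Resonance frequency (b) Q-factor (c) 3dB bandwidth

Step 1 — Resonance: ω₀ = 1/√(LC) = 1/√(0.00167·1.34e-07) = 6.685e+04 rad/s.
Step 2 — f₀ = ω₀/(2π) = 1.064e+04 Hz.
Step 3 — Series Q: Q = ω₀L/R = 6.685e+04·0.00167/179 = 0.6237.
Step 4 — Bandwidth: Δω = ω₀/Q = 1.072e+05 rad/s; BW = Δω/(2π) = 1.706e+04 Hz.

(a) f₀ = 1.064e+04 Hz  (b) Q = 0.6237  (c) BW = 1.706e+04 Hz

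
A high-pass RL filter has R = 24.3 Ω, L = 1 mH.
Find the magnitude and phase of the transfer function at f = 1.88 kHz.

Step 1 — Angular frequency: ω = 2π·1880 = 1.181e+04 rad/s.
Step 2 — Transfer function: H(jω) = jωL/(R + jωL).
Step 3 — Numerator jωL = j·11.81; denominator R + jωL = 24.3 + j11.81.
Step 4 — H = 0.1911 + j0.3932.
Step 5 — Magnitude: |H| = 0.4372 (-7.2 dB); phase: φ = 64.1°.

|H| = 0.4372 (-7.2 dB), φ = 64.1°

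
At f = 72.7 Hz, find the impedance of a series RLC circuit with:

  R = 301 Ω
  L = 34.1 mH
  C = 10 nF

Step 1 — Angular frequency: ω = 2π·f = 2π·72.7 = 456.8 rad/s.
Step 2 — Component impedances:
  R: Z = R = 301 Ω
  L: Z = jωL = j·456.8·0.0341 = 0 + j15.58 Ω
  C: Z = 1/(jωC) = -j/(ω·C) = 0 - j2.189e+05 Ω
Step 3 — Series combination: Z_total = R + L + C = 301 - j2.189e+05 Ω = 2.189e+05∠-89.9° Ω.

Z = 301 - j2.189e+05 Ω = 2.189e+05∠-89.9° Ω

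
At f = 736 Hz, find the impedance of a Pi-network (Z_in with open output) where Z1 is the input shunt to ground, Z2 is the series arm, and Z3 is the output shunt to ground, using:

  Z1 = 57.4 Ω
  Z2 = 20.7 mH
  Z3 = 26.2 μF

Step 1 — Angular frequency: ω = 2π·f = 2π·736 = 4624 rad/s.
Step 2 — Component impedances:
  Z1: Z = R = 57.4 Ω
  Z2: Z = jωL = j·4624·0.0207 = 0 + j95.73 Ω
  Z3: Z = 1/(jωC) = -j/(ω·C) = 0 - j8.254 Ω
Step 3 — With open output, the series arm Z2 and the output shunt Z3 appear in series to ground: Z2 + Z3 = 0 + j87.47 Ω.
Step 4 — Parallel with input shunt Z1: Z_in = Z1 || (Z2 + Z3) = 40.12 + j26.33 Ω = 47.99∠33.3° Ω.

Z = 40.12 + j26.33 Ω = 47.99∠33.3° Ω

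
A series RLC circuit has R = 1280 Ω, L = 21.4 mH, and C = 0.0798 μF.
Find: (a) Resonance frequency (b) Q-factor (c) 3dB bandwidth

Step 1 — Resonance: ω₀ = 1/√(LC) = 1/√(0.0214·7.98e-08) = 2.42e+04 rad/s.
Step 2 — f₀ = ω₀/(2π) = 3851 Hz.
Step 3 — Series Q: Q = ω₀L/R = 2.42e+04·0.0214/1280 = 0.4046.
Step 4 — Bandwidth: Δω = ω₀/Q = 5.981e+04 rad/s; BW = Δω/(2π) = 9520 Hz.

(a) f₀ = 3851 Hz  (b) Q = 0.4046  (c) BW = 9520 Hz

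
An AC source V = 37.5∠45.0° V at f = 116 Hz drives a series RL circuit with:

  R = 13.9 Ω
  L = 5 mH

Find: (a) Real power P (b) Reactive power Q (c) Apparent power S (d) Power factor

Step 1 — Angular frequency: ω = 2π·f = 2π·116 = 728.8 rad/s.
Step 2 — Component impedances:
  R: Z = R = 13.9 Ω
  L: Z = jωL = j·728.8·0.005 = 0 + j3.644 Ω
Step 3 — Series combination: Z_total = R + L = 13.9 + j3.644 Ω = 14.37∠14.7° Ω.
Step 4 — Source phasor: V = 37.5∠45.0° V = 26.52 + j26.52 V.
Step 5 — Current: I = V / Z = 2.253 + j1.317 A = 2.61∠30.3° A.
Step 6 — Complex power: S = V·I* = 94.66 + j24.82 VA.
Step 7 — Real power: P = Re(S) = 94.66 W.
Step 8 — Reactive power: Q = Im(S) = 24.82 VAR.
Step 9 — Apparent power: |S| = 97.86 VA.
Step 10 — Power factor: PF = P/|S| = 0.9673 (lagging).

(a) P = 94.66 W  (b) Q = 24.82 VAR  (c) S = 97.86 VA  (d) PF = 0.9673 (lagging)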